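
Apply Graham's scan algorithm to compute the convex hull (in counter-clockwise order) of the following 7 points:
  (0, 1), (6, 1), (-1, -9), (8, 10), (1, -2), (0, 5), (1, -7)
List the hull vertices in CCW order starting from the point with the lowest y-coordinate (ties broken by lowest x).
Hull (CCW) = [(-1, -9), (1, -7), (6, 1), (8, 10), (0, 5)]

Graham scan procedure:
  1. Find the pivot p₀ = point with lowest y (tie → lowest x): (-1, -9).
  2. Sort the remaining points by polar angle around p₀.
  3. Walk through sorted points, maintaining a stack; pop the top while the last three entries make a non-left turn (cross product ≤ 0).
  4. Final stack is the convex hull in CCW order: (-1, -9), (1, -7), (6, 1), (8, 10), (0, 5).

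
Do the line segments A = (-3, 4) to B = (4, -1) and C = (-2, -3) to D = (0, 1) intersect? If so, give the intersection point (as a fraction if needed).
No (intersection of containing lines falls outside at least one segment)

Parametrize and solve: t = 9/19, s = 22/19. At least one of these is outside [0, 1], so the segments do not intersect.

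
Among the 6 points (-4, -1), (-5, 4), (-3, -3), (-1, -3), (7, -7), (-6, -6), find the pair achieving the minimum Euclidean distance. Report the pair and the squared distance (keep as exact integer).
Pair = ((-3, -3), (-1, -3)); squared distance = 4

Compute all C(6, 2) = 15 pairwise squared distances (x_i − x_j)² + (y_i − y_j)². The minimum is 4, attained by the pair ((-3, -3), (-1, -3)).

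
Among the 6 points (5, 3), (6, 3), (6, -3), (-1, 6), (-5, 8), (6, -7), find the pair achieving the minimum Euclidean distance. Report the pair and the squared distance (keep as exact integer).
Pair = ((5, 3), (6, 3)); squared distance = 1

Compute all C(6, 2) = 15 pairwise squared distances (x_i − x_j)² + (y_i − y_j)². The minimum is 1, attained by the pair ((5, 3), (6, 3)).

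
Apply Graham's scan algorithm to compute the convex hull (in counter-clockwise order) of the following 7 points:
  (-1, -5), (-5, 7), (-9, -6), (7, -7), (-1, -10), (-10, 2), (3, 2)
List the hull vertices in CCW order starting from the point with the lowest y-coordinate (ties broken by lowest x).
Hull (CCW) = [(-1, -10), (7, -7), (3, 2), (-5, 7), (-10, 2), (-9, -6)]

Graham scan procedure:
  1. Find the pivot p₀ = point with lowest y (tie → lowest x): (-1, -10).
  2. Sort the remaining points by polar angle around p₀.
  3. Walk through sorted points, maintaining a stack; pop the top while the last three entries make a non-left turn (cross product ≤ 0).
  4. Final stack is the convex hull in CCW order: (-1, -10), (7, -7), (3, 2), (-5, 7), (-10, 2), (-9, -6).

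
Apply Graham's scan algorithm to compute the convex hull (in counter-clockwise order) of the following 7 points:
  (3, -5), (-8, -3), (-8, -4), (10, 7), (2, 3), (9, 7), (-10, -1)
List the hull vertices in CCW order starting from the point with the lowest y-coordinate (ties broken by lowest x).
Hull (CCW) = [(3, -5), (10, 7), (9, 7), (-10, -1), (-8, -4)]

Graham scan procedure:
  1. Find the pivot p₀ = point with lowest y (tie → lowest x): (3, -5).
  2. Sort the remaining points by polar angle around p₀.
  3. Walk through sorted points, maintaining a stack; pop the top while the last three entries make a non-left turn (cross product ≤ 0).
  4. Final stack is the convex hull in CCW order: (3, -5), (10, 7), (9, 7), (-10, -1), (-8, -4).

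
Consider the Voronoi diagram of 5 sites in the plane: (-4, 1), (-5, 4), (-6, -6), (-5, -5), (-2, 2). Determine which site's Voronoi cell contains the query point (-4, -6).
Nearest site = (-5, -5)

The Voronoi cell of site s contains exactly those query points closer to s than to any other site. Compute squared distances from q = (-4, -6) to each site:
  (-5 − -4)² + (-5 − -6)² = 2
  (-6 − -4)² + (-6 − -6)² = 4
  (-4 − -4)² + (1 − -6)² = 49
  (-2 − -4)² + (2 − -6)² = 68
  (-5 − -4)² + (4 − -6)² = 101
Minimum is attained by (-5, -5), so q lies in its Voronoi cell.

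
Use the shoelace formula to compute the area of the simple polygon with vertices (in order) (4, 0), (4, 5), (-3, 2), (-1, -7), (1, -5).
Area = 49

Shoelace formula: Area = (1/2) |Σ_i (x_i · y_{i+1} − x_{i+1} · y_i)| (indices mod n). Compute each cross term:
  (4)(5) − (4)(0) = 20
  (4)(2) − (-3)(5) = 23
  (-3)(-7) − (-1)(2) = 23
  (-1)(-5) − (1)(-7) = 12
  (1)(0) − (4)(-5) = 20
Sum = 98, so (signed) Area = 98/2 = 49, |Area| = 49.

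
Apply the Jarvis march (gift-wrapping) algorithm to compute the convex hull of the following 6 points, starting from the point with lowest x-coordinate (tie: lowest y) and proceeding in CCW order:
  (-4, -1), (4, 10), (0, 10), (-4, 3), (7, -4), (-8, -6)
Hull (CCW) = [(-8, -6), (7, -4), (4, 10), (0, 10), (-4, 3)]

Jarvis march: at each step, from the current hull vertex p, select the next vertex q as the point such that every other point lies strictly to the left of (or on) the directed line p → q. (Equivalently: for every other point r, the cross product (q − p) × (r − p) ≥ 0.)
Starting point (lowest x, tie lowest y): (-8, -6). Wrap until returning to start. Resulting hull: (-8, -6), (7, -4), (4, 10), (0, 10), (-4, 3).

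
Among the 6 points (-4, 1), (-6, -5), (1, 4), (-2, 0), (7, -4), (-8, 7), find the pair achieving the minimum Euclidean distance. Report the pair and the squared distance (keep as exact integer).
Pair = ((-4, 1), (-2, 0)); squared distance = 5

Compute all C(6, 2) = 15 pairwise squared distances (x_i − x_j)² + (y_i − y_j)². The minimum is 5, attained by the pair ((-4, 1), (-2, 0)).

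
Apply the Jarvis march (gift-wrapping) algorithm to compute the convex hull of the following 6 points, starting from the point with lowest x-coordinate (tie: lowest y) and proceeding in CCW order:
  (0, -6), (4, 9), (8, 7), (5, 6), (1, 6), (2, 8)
Hull (CCW) = [(0, -6), (8, 7), (4, 9), (2, 8), (1, 6)]

Jarvis march: at each step, from the current hull vertex p, select the next vertex q as the point such that every other point lies strictly to the left of (or on) the directed line p → q. (Equivalently: for every other point r, the cross product (q − p) × (r − p) ≥ 0.)
Starting point (lowest x, tie lowest y): (0, -6). Wrap until returning to start. Resulting hull: (0, -6), (8, 7), (4, 9), (2, 8), (1, 6).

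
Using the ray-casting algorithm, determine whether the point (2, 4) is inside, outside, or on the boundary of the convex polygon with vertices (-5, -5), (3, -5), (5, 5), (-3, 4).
The point (2, 4) lies strictly inside the polygon

Cast a horizontal ray to the right from the query point and count how many polygon edges it crosses (each edge strictly once or zero times, handled with the usual half-open convention). 
Parity of crossings → odd ⇒ inside.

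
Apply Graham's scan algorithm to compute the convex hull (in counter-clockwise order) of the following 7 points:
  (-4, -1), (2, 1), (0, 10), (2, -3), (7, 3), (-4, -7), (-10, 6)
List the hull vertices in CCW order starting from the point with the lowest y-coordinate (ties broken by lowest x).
Hull (CCW) = [(-4, -7), (2, -3), (7, 3), (0, 10), (-10, 6)]

Graham scan procedure:
  1. Find the pivot p₀ = point with lowest y (tie → lowest x): (-4, -7).
  2. Sort the remaining points by polar angle around p₀.
  3. Walk through sorted points, maintaining a stack; pop the top while the last three entries make a non-left turn (cross product ≤ 0).
  4. Final stack is the convex hull in CCW order: (-4, -7), (2, -3), (7, 3), (0, 10), (-10, 6).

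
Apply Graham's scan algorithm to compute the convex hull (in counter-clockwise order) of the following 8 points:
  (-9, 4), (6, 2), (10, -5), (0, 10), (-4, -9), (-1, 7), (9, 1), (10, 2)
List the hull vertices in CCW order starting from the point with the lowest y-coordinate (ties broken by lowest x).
Hull (CCW) = [(-4, -9), (10, -5), (10, 2), (0, 10), (-9, 4)]

Graham scan procedure:
  1. Find the pivot p₀ = point with lowest y (tie → lowest x): (-4, -9).
  2. Sort the remaining points by polar angle around p₀.
  3. Walk through sorted points, maintaining a stack; pop the top while the last three entries make a non-left turn (cross product ≤ 0).
  4. Final stack is the convex hull in CCW order: (-4, -9), (10, -5), (10, 2), (0, 10), (-9, 4).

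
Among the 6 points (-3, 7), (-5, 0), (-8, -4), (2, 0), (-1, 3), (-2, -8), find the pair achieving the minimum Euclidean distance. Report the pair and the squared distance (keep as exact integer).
Pair = ((2, 0), (-1, 3)); squared distance = 18

Compute all C(6, 2) = 15 pairwise squared distances (x_i − x_j)² + (y_i − y_j)². The minimum is 18, attained by the pair ((2, 0), (-1, 3)).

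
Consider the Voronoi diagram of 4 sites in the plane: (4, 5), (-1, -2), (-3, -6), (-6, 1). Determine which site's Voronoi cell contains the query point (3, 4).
Nearest site = (4, 5)

The Voronoi cell of site s contains exactly those query points closer to s than to any other site. Compute squared distances from q = (3, 4) to each site:
  (4 − 3)² + (5 − 4)² = 2
  (-1 − 3)² + (-2 − 4)² = 52
  (-6 − 3)² + (1 − 4)² = 90
  (-3 − 3)² + (-6 − 4)² = 136
Minimum is attained by (4, 5), so q lies in its Voronoi cell.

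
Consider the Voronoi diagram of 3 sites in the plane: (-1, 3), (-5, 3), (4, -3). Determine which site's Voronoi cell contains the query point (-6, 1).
Nearest site = (-5, 3)

The Voronoi cell of site s contains exactly those query points closer to s than to any other site. Compute squared distances from q = (-6, 1) to each site:
  (-5 − -6)² + (3 − 1)² = 5
  (-1 − -6)² + (3 − 1)² = 29
  (4 − -6)² + (-3 − 1)² = 116
Minimum is attained by (-5, 3), so q lies in its Voronoi cell.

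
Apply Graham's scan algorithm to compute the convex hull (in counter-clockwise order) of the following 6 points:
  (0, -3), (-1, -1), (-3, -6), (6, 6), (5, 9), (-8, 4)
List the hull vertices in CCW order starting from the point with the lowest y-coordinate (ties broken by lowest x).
Hull (CCW) = [(-3, -6), (0, -3), (6, 6), (5, 9), (-8, 4)]

Graham scan procedure:
  1. Find the pivot p₀ = point with lowest y (tie → lowest x): (-3, -6).
  2. Sort the remaining points by polar angle around p₀.
  3. Walk through sorted points, maintaining a stack; pop the top while the last three entries make a non-left turn (cross product ≤ 0).
  4. Final stack is the convex hull in CCW order: (-3, -6), (0, -3), (6, 6), (5, 9), (-8, 4).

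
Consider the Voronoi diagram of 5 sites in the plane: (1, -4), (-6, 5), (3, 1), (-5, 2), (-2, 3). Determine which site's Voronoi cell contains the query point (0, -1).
Nearest site = (1, -4)

The Voronoi cell of site s contains exactly those query points closer to s than to any other site. Compute squared distances from q = (0, -1) to each site:
  (1 − 0)² + (-4 − -1)² = 10
  (3 − 0)² + (1 − -1)² = 13
  (-2 − 0)² + (3 − -1)² = 20
  (-5 − 0)² + (2 − -1)² = 34
  (-6 − 0)² + (5 − -1)² = 72
Minimum is attained by (1, -4), so q lies in its Voronoi cell.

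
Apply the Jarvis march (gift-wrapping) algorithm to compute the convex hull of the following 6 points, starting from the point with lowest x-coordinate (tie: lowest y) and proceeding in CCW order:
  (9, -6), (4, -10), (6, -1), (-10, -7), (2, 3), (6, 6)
Hull (CCW) = [(-10, -7), (4, -10), (9, -6), (6, 6), (2, 3)]

Jarvis march: at each step, from the current hull vertex p, select the next vertex q as the point such that every other point lies strictly to the left of (or on) the directed line p → q. (Equivalently: for every other point r, the cross product (q − p) × (r − p) ≥ 0.)
Starting point (lowest x, tie lowest y): (-10, -7). Wrap until returning to start. Resulting hull: (-10, -7), (4, -10), (9, -6), (6, 6), (2, 3).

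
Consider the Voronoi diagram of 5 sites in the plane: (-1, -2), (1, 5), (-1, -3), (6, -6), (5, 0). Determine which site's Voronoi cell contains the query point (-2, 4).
Nearest site = (1, 5)

The Voronoi cell of site s contains exactly those query points closer to s than to any other site. Compute squared distances from q = (-2, 4) to each site:
  (1 − -2)² + (5 − 4)² = 10
  (-1 − -2)² + (-2 − 4)² = 37
  (-1 − -2)² + (-3 − 4)² = 50
  (5 − -2)² + (0 − 4)² = 65
  (6 − -2)² + (-6 − 4)² = 164
Minimum is attained by (1, 5), so q lies in its Voronoi cell.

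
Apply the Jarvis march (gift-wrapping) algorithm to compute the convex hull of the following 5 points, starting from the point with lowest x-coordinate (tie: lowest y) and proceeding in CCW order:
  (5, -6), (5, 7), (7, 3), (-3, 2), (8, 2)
Hull (CCW) = [(-3, 2), (5, -6), (8, 2), (5, 7)]

Jarvis march: at each step, from the current hull vertex p, select the next vertex q as the point such that every other point lies strictly to the left of (or on) the directed line p → q. (Equivalently: for every other point r, the cross product (q − p) × (r − p) ≥ 0.)
Starting point (lowest x, tie lowest y): (-3, 2). Wrap until returning to start. Resulting hull: (-3, 2), (5, -6), (8, 2), (5, 7).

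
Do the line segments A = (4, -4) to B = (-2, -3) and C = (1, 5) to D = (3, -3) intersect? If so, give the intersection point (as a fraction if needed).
No (intersection of containing lines falls outside at least one segment)

Parametrize and solve: t = 3/23, s = 51/46. At least one of these is outside [0, 1], so the segments do not intersect.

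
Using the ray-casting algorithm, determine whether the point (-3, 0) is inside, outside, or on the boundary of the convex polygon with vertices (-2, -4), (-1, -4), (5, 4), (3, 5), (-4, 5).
The point (-3, 0) lies strictly outside the polygon

Cast a horizontal ray to the right from the query point and count how many polygon edges it crosses (each edge strictly once or zero times, handled with the usual half-open convention). 
Parity of crossings → even ⇒ outside.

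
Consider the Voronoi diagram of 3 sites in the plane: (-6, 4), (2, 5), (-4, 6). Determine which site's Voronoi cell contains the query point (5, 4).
Nearest site = (2, 5)

The Voronoi cell of site s contains exactly those query points closer to s than to any other site. Compute squared distances from q = (5, 4) to each site:
  (2 − 5)² + (5 − 4)² = 10
  (-4 − 5)² + (6 − 4)² = 85
  (-6 − 5)² + (4 − 4)² = 121
Minimum is attained by (2, 5), so q lies in its Voronoi cell.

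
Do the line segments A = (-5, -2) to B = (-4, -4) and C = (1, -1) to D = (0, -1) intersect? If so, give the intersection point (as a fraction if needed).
No (intersection of containing lines falls outside at least one segment)

Parametrize and solve: t = -1/2, s = 13/2. At least one of these is outside [0, 1], so the segments do not intersect.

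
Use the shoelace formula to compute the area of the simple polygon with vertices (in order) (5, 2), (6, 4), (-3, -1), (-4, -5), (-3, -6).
Area = 29

Shoelace formula: Area = (1/2) |Σ_i (x_i · y_{i+1} − x_{i+1} · y_i)| (indices mod n). Compute each cross term:
  (5)(4) − (6)(2) = 8
  (6)(-1) − (-3)(4) = 6
  (-3)(-5) − (-4)(-1) = 11
  (-4)(-6) − (-3)(-5) = 9
  (-3)(2) − (5)(-6) = 24
Sum = 58, so (signed) Area = 58/2 = 29, |Area| = 29.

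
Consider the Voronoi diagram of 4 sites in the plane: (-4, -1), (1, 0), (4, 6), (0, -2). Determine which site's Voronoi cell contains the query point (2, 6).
Nearest site = (4, 6)

The Voronoi cell of site s contains exactly those query points closer to s than to any other site. Compute squared distances from q = (2, 6) to each site:
  (4 − 2)² + (6 − 6)² = 4
  (1 − 2)² + (0 − 6)² = 37
  (0 − 2)² + (-2 − 6)² = 68
  (-4 − 2)² + (-1 − 6)² = 85
Minimum is attained by (4, 6), so q lies in its Voronoi cell.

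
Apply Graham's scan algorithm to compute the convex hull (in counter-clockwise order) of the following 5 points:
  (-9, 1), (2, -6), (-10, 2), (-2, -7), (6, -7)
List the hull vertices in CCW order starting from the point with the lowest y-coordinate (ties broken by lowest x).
Hull (CCW) = [(-2, -7), (6, -7), (-10, 2)]

Graham scan procedure:
  1. Find the pivot p₀ = point with lowest y (tie → lowest x): (-2, -7).
  2. Sort the remaining points by polar angle around p₀.
  3. Walk through sorted points, maintaining a stack; pop the top while the last three entries make a non-left turn (cross product ≤ 0).
  4. Final stack is the convex hull in CCW order: (-2, -7), (6, -7), (-10, 2).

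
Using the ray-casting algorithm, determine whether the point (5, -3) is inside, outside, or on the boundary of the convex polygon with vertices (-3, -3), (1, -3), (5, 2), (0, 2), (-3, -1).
The point (5, -3) lies strictly outside the polygon

Cast a horizontal ray to the right from the query point and count how many polygon edges it crosses (each edge strictly once or zero times, handled with the usual half-open convention). 
Parity of crossings → even ⇒ outside.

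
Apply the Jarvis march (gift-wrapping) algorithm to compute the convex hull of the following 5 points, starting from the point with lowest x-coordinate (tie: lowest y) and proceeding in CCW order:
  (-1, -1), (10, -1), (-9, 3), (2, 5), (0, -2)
Hull (CCW) = [(-9, 3), (0, -2), (10, -1), (2, 5)]

Jarvis march: at each step, from the current hull vertex p, select the next vertex q as the point such that every other point lies strictly to the left of (or on) the directed line p → q. (Equivalently: for every other point r, the cross product (q − p) × (r − p) ≥ 0.)
Starting point (lowest x, tie lowest y): (-9, 3). Wrap until returning to start. Resulting hull: (-9, 3), (0, -2), (10, -1), (2, 5).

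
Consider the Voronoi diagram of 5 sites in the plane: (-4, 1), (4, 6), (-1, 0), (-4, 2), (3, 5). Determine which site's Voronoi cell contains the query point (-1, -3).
Nearest site = (-1, 0)

The Voronoi cell of site s contains exactly those query points closer to s than to any other site. Compute squared distances from q = (-1, -3) to each site:
  (-1 − -1)² + (0 − -3)² = 9
  (-4 − -1)² + (1 − -3)² = 25
  (-4 − -1)² + (2 − -3)² = 34
  (3 − -1)² + (5 − -3)² = 80
  (4 − -1)² + (6 − -3)² = 106
Minimum is attained by (-1, 0), so q lies in its Voronoi cell.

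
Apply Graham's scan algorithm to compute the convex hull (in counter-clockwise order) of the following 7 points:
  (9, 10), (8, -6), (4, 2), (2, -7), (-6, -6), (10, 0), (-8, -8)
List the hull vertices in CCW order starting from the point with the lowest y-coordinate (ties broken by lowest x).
Hull (CCW) = [(-8, -8), (2, -7), (8, -6), (10, 0), (9, 10)]

Graham scan procedure:
  1. Find the pivot p₀ = point with lowest y (tie → lowest x): (-8, -8).
  2. Sort the remaining points by polar angle around p₀.
  3. Walk through sorted points, maintaining a stack; pop the top while the last three entries make a non-left turn (cross product ≤ 0).
  4. Final stack is the convex hull in CCW order: (-8, -8), (2, -7), (8, -6), (10, 0), (9, 10).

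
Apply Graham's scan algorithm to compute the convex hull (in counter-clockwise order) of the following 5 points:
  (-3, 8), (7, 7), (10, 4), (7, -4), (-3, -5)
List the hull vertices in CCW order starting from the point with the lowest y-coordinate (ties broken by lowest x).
Hull (CCW) = [(-3, -5), (7, -4), (10, 4), (7, 7), (-3, 8)]

Graham scan procedure:
  1. Find the pivot p₀ = point with lowest y (tie → lowest x): (-3, -5).
  2. Sort the remaining points by polar angle around p₀.
  3. Walk through sorted points, maintaining a stack; pop the top while the last three entries make a non-left turn (cross product ≤ 0).
  4. Final stack is the convex hull in CCW order: (-3, -5), (7, -4), (10, 4), (7, 7), (-3, 8).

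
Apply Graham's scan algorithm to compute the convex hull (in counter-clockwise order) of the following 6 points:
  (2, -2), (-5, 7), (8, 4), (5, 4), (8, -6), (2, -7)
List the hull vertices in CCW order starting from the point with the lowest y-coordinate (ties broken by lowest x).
Hull (CCW) = [(2, -7), (8, -6), (8, 4), (-5, 7)]

Graham scan procedure:
  1. Find the pivot p₀ = point with lowest y (tie → lowest x): (2, -7).
  2. Sort the remaining points by polar angle around p₀.
  3. Walk through sorted points, maintaining a stack; pop the top while the last three entries make a non-left turn (cross product ≤ 0).
  4. Final stack is the convex hull in CCW order: (2, -7), (8, -6), (8, 4), (-5, 7).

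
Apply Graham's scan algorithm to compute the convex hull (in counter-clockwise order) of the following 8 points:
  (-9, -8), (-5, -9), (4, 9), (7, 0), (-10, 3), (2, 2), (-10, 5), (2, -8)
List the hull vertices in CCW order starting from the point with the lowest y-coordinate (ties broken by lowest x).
Hull (CCW) = [(-5, -9), (2, -8), (7, 0), (4, 9), (-10, 5), (-10, 3), (-9, -8)]

Graham scan procedure:
  1. Find the pivot p₀ = point with lowest y (tie → lowest x): (-5, -9).
  2. Sort the remaining points by polar angle around p₀.
  3. Walk through sorted points, maintaining a stack; pop the top while the last three entries make a non-left turn (cross product ≤ 0).
  4. Final stack is the convex hull in CCW order: (-5, -9), (2, -8), (7, 0), (4, 9), (-10, 5), (-10, 3), (-9, -8).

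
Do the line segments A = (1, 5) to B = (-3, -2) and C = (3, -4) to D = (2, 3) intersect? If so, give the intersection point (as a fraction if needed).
No (intersection of containing lines falls outside at least one segment)

Parametrize and solve: t = -1/7, s = 10/7. At least one of these is outside [0, 1], so the segments do not intersect.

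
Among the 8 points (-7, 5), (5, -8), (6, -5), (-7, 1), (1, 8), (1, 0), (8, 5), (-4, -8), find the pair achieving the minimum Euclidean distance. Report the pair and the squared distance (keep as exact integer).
Pair = ((5, -8), (6, -5)); squared distance = 10

Compute all C(8, 2) = 28 pairwise squared distances (x_i − x_j)² + (y_i − y_j)². The minimum is 10, attained by the pair ((5, -8), (6, -5)).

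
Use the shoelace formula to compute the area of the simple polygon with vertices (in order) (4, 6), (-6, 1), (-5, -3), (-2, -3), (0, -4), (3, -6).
Area = 67

Shoelace formula: Area = (1/2) |Σ_i (x_i · y_{i+1} − x_{i+1} · y_i)| (indices mod n). Compute each cross term:
  (4)(1) − (-6)(6) = 40
  (-6)(-3) − (-5)(1) = 23
  (-5)(-3) − (-2)(-3) = 9
  (-2)(-4) − (0)(-3) = 8
  (0)(-6) − (3)(-4) = 12
  (3)(6) − (4)(-6) = 42
Sum = 134, so (signed) Area = 134/2 = 67, |Area| = 67.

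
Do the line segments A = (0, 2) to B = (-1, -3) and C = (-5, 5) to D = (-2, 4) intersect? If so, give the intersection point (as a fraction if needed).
No (intersection of containing lines falls outside at least one segment)

Parametrize and solve: t = -1/4, s = 7/4. At least one of these is outside [0, 1], so the segments do not intersect.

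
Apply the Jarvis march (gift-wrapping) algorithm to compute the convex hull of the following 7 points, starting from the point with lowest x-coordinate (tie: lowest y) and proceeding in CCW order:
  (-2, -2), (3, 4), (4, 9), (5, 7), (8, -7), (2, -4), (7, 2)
Hull (CCW) = [(-2, -2), (8, -7), (7, 2), (5, 7), (4, 9)]

Jarvis march: at each step, from the current hull vertex p, select the next vertex q as the point such that every other point lies strictly to the left of (or on) the directed line p → q. (Equivalently: for every other point r, the cross product (q − p) × (r − p) ≥ 0.)
Starting point (lowest x, tie lowest y): (-2, -2). Wrap until returning to start. Resulting hull: (-2, -2), (8, -7), (7, 2), (5, 7), (4, 9).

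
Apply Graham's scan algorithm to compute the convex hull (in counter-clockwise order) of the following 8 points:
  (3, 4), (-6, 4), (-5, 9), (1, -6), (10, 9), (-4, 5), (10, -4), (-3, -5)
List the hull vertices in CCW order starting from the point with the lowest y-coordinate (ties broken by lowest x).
Hull (CCW) = [(1, -6), (10, -4), (10, 9), (-5, 9), (-6, 4), (-3, -5)]

Graham scan procedure:
  1. Find the pivot p₀ = point with lowest y (tie → lowest x): (1, -6).
  2. Sort the remaining points by polar angle around p₀.
  3. Walk through sorted points, maintaining a stack; pop the top while the last three entries make a non-left turn (cross product ≤ 0).
  4. Final stack is the convex hull in CCW order: (1, -6), (10, -4), (10, 9), (-5, 9), (-6, 4), (-3, -5).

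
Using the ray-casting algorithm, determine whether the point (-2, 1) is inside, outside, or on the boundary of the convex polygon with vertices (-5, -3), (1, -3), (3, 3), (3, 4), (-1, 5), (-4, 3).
The point (-2, 1) lies strictly inside the polygon

Cast a horizontal ray to the right from the query point and count how many polygon edges it crosses (each edge strictly once or zero times, handled with the usual half-open convention). 
Parity of crossings → odd ⇒ inside.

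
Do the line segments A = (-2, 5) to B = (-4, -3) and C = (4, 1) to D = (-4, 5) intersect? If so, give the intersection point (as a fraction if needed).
Yes; intersection at (-20/9, 37/9) (t = 1/9 on AB, s = 7/9 on CD)

Parametrize AB as A + t(B − A) = (-2 + -2 t, 5 + -8 t) and CD as C + s(D − C) = (4 + -8 s, 1 + 4 s). Solve the linear system for (t, s). Determinant = 72 ≠ 0, so a unique intersection of the containing lines exists. Solution: t = 1/9, s = 7/9 — both in [0, 1], so the segments cross. Intersection point: (-20/9, 37/9).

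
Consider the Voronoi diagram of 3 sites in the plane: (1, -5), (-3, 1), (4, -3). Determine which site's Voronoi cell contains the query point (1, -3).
Nearest site = (1, -5)

The Voronoi cell of site s contains exactly those query points closer to s than to any other site. Compute squared distances from q = (1, -3) to each site:
  (1 − 1)² + (-5 − -3)² = 4
  (4 − 1)² + (-3 − -3)² = 9
  (-3 − 1)² + (1 − -3)² = 32
Minimum is attained by (1, -5), so q lies in its Voronoi cell.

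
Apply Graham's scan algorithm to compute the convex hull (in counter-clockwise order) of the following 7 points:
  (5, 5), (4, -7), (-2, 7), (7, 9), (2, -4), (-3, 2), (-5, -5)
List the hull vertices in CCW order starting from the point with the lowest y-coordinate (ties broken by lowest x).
Hull (CCW) = [(4, -7), (7, 9), (-2, 7), (-5, -5)]

Graham scan procedure:
  1. Find the pivot p₀ = point with lowest y (tie → lowest x): (4, -7).
  2. Sort the remaining points by polar angle around p₀.
  3. Walk through sorted points, maintaining a stack; pop the top while the last three entries make a non-left turn (cross product ≤ 0).
  4. Final stack is the convex hull in CCW order: (4, -7), (7, 9), (-2, 7), (-5, -5).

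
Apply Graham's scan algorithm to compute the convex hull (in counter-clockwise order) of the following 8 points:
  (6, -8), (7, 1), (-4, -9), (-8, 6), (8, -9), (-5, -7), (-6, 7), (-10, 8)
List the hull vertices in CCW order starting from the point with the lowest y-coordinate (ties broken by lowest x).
Hull (CCW) = [(-4, -9), (8, -9), (7, 1), (-6, 7), (-10, 8), (-5, -7)]

Graham scan procedure:
  1. Find the pivot p₀ = point with lowest y (tie → lowest x): (-4, -9).
  2. Sort the remaining points by polar angle around p₀.
  3. Walk through sorted points, maintaining a stack; pop the top while the last three entries make a non-left turn (cross product ≤ 0).
  4. Final stack is the convex hull in CCW order: (-4, -9), (8, -9), (7, 1), (-6, 7), (-10, 8), (-5, -7).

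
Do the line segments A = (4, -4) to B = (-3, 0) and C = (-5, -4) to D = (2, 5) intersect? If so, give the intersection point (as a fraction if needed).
Yes; intersection at (-29/13, -40/91) (t = 81/91 on AB, s = 36/91 on CD)

Parametrize AB as A + t(B − A) = (4 + -7 t, -4 + 4 t) and CD as C + s(D − C) = (-5 + 7 s, -4 + 9 s). Solve the linear system for (t, s). Determinant = 91 ≠ 0, so a unique intersection of the containing lines exists. Solution: t = 81/91, s = 36/91 — both in [0, 1], so the segments cross. Intersection point: (-29/13, -40/91).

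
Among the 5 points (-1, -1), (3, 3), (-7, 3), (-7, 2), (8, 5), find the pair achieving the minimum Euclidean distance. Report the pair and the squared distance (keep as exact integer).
Pair = ((-7, 3), (-7, 2)); squared distance = 1

Compute all C(5, 2) = 10 pairwise squared distances (x_i − x_j)² + (y_i − y_j)². The minimum is 1, attained by the pair ((-7, 3), (-7, 2)).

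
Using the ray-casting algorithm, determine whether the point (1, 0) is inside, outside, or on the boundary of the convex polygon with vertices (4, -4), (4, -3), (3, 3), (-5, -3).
The point (1, 0) lies strictly inside the polygon

Cast a horizontal ray to the right from the query point and count how many polygon edges it crosses (each edge strictly once or zero times, handled with the usual half-open convention). 
Parity of crossings → odd ⇒ inside.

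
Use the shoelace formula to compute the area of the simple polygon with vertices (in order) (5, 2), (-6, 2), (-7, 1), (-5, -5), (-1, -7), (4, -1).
Area = 71

Shoelace formula: Area = (1/2) |Σ_i (x_i · y_{i+1} − x_{i+1} · y_i)| (indices mod n). Compute each cross term:
  (5)(2) − (-6)(2) = 22
  (-6)(1) − (-7)(2) = 8
  (-7)(-5) − (-5)(1) = 40
  (-5)(-7) − (-1)(-5) = 30
  (-1)(-1) − (4)(-7) = 29
  (4)(2) − (5)(-1) = 13
Sum = 142, so (signed) Area = 142/2 = 71, |Area| = 71.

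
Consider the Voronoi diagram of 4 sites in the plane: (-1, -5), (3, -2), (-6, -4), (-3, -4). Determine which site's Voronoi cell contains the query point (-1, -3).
Nearest site = (-1, -5)

The Voronoi cell of site s contains exactly those query points closer to s than to any other site. Compute squared distances from q = (-1, -3) to each site:
  (-1 − -1)² + (-5 − -3)² = 4
  (-3 − -1)² + (-4 − -3)² = 5
  (3 − -1)² + (-2 − -3)² = 17
  (-6 − -1)² + (-4 − -3)² = 26
Minimum is attained by (-1, -5), so q lies in its Voronoi cell.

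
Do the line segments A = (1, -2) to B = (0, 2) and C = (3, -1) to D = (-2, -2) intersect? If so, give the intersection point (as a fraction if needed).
Yes; intersection at (6/7, -10/7) (t = 1/7 on AB, s = 3/7 on CD)

Parametrize AB as A + t(B − A) = (1 + -1 t, -2 + 4 t) and CD as C + s(D − C) = (3 + -5 s, -1 + -1 s). Solve the linear system for (t, s). Determinant = -21 ≠ 0, so a unique intersection of the containing lines exists. Solution: t = 1/7, s = 3/7 — both in [0, 1], so the segments cross. Intersection point: (6/7, -10/7).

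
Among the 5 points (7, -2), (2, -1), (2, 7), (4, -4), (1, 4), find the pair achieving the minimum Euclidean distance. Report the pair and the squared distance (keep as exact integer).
Pair = ((2, 7), (1, 4)); squared distance = 10

Compute all C(5, 2) = 10 pairwise squared distances (x_i − x_j)² + (y_i − y_j)². The minimum is 10, attained by the pair ((2, 7), (1, 4)).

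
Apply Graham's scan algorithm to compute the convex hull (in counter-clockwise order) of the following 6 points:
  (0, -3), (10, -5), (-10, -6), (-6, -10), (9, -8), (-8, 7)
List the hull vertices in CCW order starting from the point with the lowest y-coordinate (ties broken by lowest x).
Hull (CCW) = [(-6, -10), (9, -8), (10, -5), (-8, 7), (-10, -6)]

Graham scan procedure:
  1. Find the pivot p₀ = point with lowest y (tie → lowest x): (-6, -10).
  2. Sort the remaining points by polar angle around p₀.
  3. Walk through sorted points, maintaining a stack; pop the top while the last three entries make a non-left turn (cross product ≤ 0).
  4. Final stack is the convex hull in CCW order: (-6, -10), (9, -8), (10, -5), (-8, 7), (-10, -6).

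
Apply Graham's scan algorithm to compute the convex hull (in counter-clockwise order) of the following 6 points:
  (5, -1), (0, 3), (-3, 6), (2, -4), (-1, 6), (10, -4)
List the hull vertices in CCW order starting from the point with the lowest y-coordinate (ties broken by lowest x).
Hull (CCW) = [(2, -4), (10, -4), (-1, 6), (-3, 6)]

Graham scan procedure:
  1. Find the pivot p₀ = point with lowest y (tie → lowest x): (2, -4).
  2. Sort the remaining points by polar angle around p₀.
  3. Walk through sorted points, maintaining a stack; pop the top while the last three entries make a non-left turn (cross product ≤ 0).
  4. Final stack is the convex hull in CCW order: (2, -4), (10, -4), (-1, 6), (-3, 6).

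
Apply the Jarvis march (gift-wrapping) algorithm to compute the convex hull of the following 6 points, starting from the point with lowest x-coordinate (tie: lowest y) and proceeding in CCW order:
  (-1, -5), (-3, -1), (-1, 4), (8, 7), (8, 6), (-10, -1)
Hull (CCW) = [(-10, -1), (-1, -5), (8, 6), (8, 7), (-1, 4)]

Jarvis march: at each step, from the current hull vertex p, select the next vertex q as the point such that every other point lies strictly to the left of (or on) the directed line p → q. (Equivalently: for every other point r, the cross product (q − p) × (r − p) ≥ 0.)
Starting point (lowest x, tie lowest y): (-10, -1). Wrap until returning to start. Resulting hull: (-10, -1), (-1, -5), (8, 6), (8, 7), (-1, 4).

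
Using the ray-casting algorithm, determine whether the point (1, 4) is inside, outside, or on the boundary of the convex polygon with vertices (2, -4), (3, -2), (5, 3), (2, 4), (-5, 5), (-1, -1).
The point (1, 4) lies strictly inside the polygon

Cast a horizontal ray to the right from the query point and count how many polygon edges it crosses (each edge strictly once or zero times, handled with the usual half-open convention). 
Parity of crossings → odd ⇒ inside.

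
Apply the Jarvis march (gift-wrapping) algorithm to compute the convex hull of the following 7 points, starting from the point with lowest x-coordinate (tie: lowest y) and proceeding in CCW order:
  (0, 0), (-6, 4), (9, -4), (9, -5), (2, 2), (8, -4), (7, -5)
Hull (CCW) = [(-6, 4), (7, -5), (9, -5), (9, -4), (2, 2)]

Jarvis march: at each step, from the current hull vertex p, select the next vertex q as the point such that every other point lies strictly to the left of (or on) the directed line p → q. (Equivalently: for every other point r, the cross product (q − p) × (r − p) ≥ 0.)
Starting point (lowest x, tie lowest y): (-6, 4). Wrap until returning to start. Resulting hull: (-6, 4), (7, -5), (9, -5), (9, -4), (2, 2).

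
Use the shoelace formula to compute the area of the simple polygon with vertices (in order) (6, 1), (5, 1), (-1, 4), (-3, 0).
Area = 31/2

Shoelace formula: Area = (1/2) |Σ_i (x_i · y_{i+1} − x_{i+1} · y_i)| (indices mod n). Compute each cross term:
  (6)(1) − (5)(1) = 1
  (5)(4) − (-1)(1) = 21
  (-1)(0) − (-3)(4) = 12
  (-3)(1) − (6)(0) = -3
Sum = 31, so (signed) Area = 31/2 = 31/2, |Area| = 31/2.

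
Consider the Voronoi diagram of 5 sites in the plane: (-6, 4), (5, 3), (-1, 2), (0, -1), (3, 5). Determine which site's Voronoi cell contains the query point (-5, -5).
Nearest site = (0, -1)

The Voronoi cell of site s contains exactly those query points closer to s than to any other site. Compute squared distances from q = (-5, -5) to each site:
  (0 − -5)² + (-1 − -5)² = 41
  (-1 − -5)² + (2 − -5)² = 65
  (-6 − -5)² + (4 − -5)² = 82
  (3 − -5)² + (5 − -5)² = 164
  (5 − -5)² + (3 − -5)² = 164
Minimum is attained by (0, -1), so q lies in its Voronoi cell.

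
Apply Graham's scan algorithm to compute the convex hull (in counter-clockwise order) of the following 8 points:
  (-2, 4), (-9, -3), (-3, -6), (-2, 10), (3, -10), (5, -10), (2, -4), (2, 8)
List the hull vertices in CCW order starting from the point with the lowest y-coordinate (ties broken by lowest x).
Hull (CCW) = [(3, -10), (5, -10), (2, 8), (-2, 10), (-9, -3)]

Graham scan procedure:
  1. Find the pivot p₀ = point with lowest y (tie → lowest x): (3, -10).
  2. Sort the remaining points by polar angle around p₀.
  3. Walk through sorted points, maintaining a stack; pop the top while the last three entries make a non-left turn (cross product ≤ 0).
  4. Final stack is the convex hull in CCW order: (3, -10), (5, -10), (2, 8), (-2, 10), (-9, -3).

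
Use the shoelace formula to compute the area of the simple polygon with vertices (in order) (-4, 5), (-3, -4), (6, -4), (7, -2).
Area = 55

Shoelace formula: Area = (1/2) |Σ_i (x_i · y_{i+1} − x_{i+1} · y_i)| (indices mod n). Compute each cross term:
  (-4)(-4) − (-3)(5) = 31
  (-3)(-4) − (6)(-4) = 36
  (6)(-2) − (7)(-4) = 16
  (7)(5) − (-4)(-2) = 27
Sum = 110, so (signed) Area = 110/2 = 55, |Area| = 55.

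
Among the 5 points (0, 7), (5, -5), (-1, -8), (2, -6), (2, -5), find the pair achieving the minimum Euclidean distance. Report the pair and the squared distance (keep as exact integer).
Pair = ((2, -6), (2, -5)); squared distance = 1

Compute all C(5, 2) = 10 pairwise squared distances (x_i − x_j)² + (y_i − y_j)². The minimum is 1, attained by the pair ((2, -6), (2, -5)).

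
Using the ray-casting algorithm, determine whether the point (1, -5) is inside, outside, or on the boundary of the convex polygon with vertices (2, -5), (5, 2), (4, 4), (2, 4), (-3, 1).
The point (1, -5) lies strictly outside the polygon

Cast a horizontal ray to the right from the query point and count how many polygon edges it crosses (each edge strictly once or zero times, handled with the usual half-open convention). 
Parity of crossings → even ⇒ outside.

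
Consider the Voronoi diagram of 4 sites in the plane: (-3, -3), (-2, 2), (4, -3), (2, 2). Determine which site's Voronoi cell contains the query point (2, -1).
Nearest site = (4, -3)

The Voronoi cell of site s contains exactly those query points closer to s than to any other site. Compute squared distances from q = (2, -1) to each site:
  (4 − 2)² + (-3 − -1)² = 8
  (2 − 2)² + (2 − -1)² = 9
  (-2 − 2)² + (2 − -1)² = 25
  (-3 − 2)² + (-3 − -1)² = 29
Minimum is attained by (4, -3), so q lies in its Voronoi cell.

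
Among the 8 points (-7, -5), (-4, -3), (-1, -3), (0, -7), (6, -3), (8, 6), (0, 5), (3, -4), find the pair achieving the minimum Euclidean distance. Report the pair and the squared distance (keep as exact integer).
Pair = ((-4, -3), (-1, -3)); squared distance = 9

Compute all C(8, 2) = 28 pairwise squared distances (x_i − x_j)² + (y_i − y_j)². The minimum is 9, attained by the pair ((-4, -3), (-1, -3)).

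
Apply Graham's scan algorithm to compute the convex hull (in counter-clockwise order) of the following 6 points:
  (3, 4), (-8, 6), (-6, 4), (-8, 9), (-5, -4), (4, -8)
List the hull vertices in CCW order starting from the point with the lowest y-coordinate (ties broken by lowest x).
Hull (CCW) = [(4, -8), (3, 4), (-8, 9), (-8, 6), (-5, -4)]

Graham scan procedure:
  1. Find the pivot p₀ = point with lowest y (tie → lowest x): (4, -8).
  2. Sort the remaining points by polar angle around p₀.
  3. Walk through sorted points, maintaining a stack; pop the top while the last three entries make a non-left turn (cross product ≤ 0).
  4. Final stack is the convex hull in CCW order: (4, -8), (3, 4), (-8, 9), (-8, 6), (-5, -4).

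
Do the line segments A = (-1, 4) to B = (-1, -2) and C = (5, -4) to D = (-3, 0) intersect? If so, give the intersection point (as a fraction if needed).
Yes; intersection at (-1, -1) (t = 5/6 on AB, s = 3/4 on CD)

Parametrize AB as A + t(B − A) = (-1 + 0 t, 4 + -6 t) and CD as C + s(D − C) = (5 + -8 s, -4 + 4 s). Solve the linear system for (t, s). Determinant = 48 ≠ 0, so a unique intersection of the containing lines exists. Solution: t = 5/6, s = 3/4 — both in [0, 1], so the segments cross. Intersection point: (-1, -1).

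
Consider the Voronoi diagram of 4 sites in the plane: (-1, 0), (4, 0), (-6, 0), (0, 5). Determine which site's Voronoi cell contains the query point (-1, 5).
Nearest site = (0, 5)

The Voronoi cell of site s contains exactly those query points closer to s than to any other site. Compute squared distances from q = (-1, 5) to each site:
  (0 − -1)² + (5 − 5)² = 1
  (-1 − -1)² + (0 − 5)² = 25
  (-6 − -1)² + (0 − 5)² = 50
  (4 − -1)² + (0 − 5)² = 50
Minimum is attained by (0, 5), so q lies in its Voronoi cell.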